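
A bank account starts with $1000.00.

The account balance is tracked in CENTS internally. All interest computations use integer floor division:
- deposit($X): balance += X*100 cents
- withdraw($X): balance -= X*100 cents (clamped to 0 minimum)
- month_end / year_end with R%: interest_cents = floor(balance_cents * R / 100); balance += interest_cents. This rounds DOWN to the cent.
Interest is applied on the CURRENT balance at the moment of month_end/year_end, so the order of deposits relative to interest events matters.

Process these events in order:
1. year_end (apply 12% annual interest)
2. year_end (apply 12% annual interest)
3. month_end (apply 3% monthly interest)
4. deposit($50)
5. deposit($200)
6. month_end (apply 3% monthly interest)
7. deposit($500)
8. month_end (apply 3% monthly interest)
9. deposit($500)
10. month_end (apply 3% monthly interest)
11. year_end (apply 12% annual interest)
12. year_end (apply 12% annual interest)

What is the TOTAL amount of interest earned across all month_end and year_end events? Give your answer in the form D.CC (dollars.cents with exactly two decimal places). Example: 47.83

Answer: 1175.07

Derivation:
After 1 (year_end (apply 12% annual interest)): balance=$1120.00 total_interest=$120.00
After 2 (year_end (apply 12% annual interest)): balance=$1254.40 total_interest=$254.40
After 3 (month_end (apply 3% monthly interest)): balance=$1292.03 total_interest=$292.03
After 4 (deposit($50)): balance=$1342.03 total_interest=$292.03
After 5 (deposit($200)): balance=$1542.03 total_interest=$292.03
After 6 (month_end (apply 3% monthly interest)): balance=$1588.29 total_interest=$338.29
After 7 (deposit($500)): balance=$2088.29 total_interest=$338.29
After 8 (month_end (apply 3% monthly interest)): balance=$2150.93 total_interest=$400.93
After 9 (deposit($500)): balance=$2650.93 total_interest=$400.93
After 10 (month_end (apply 3% monthly interest)): balance=$2730.45 total_interest=$480.45
After 11 (year_end (apply 12% annual interest)): balance=$3058.10 total_interest=$808.10
After 12 (year_end (apply 12% annual interest)): balance=$3425.07 total_interest=$1175.07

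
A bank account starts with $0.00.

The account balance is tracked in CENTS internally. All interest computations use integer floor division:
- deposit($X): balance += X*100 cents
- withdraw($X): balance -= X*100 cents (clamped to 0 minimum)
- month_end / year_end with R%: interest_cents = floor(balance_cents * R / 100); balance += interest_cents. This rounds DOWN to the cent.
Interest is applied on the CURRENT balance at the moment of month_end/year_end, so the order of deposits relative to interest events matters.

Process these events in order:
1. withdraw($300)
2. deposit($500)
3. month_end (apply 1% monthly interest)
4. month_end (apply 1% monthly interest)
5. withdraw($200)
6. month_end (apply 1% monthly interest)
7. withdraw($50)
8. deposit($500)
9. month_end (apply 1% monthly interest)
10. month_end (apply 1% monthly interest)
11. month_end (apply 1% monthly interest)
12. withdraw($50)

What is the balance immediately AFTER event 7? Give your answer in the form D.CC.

Answer: 263.15

Derivation:
After 1 (withdraw($300)): balance=$0.00 total_interest=$0.00
After 2 (deposit($500)): balance=$500.00 total_interest=$0.00
After 3 (month_end (apply 1% monthly interest)): balance=$505.00 total_interest=$5.00
After 4 (month_end (apply 1% monthly interest)): balance=$510.05 total_interest=$10.05
After 5 (withdraw($200)): balance=$310.05 total_interest=$10.05
After 6 (month_end (apply 1% monthly interest)): balance=$313.15 total_interest=$13.15
After 7 (withdraw($50)): balance=$263.15 total_interest=$13.15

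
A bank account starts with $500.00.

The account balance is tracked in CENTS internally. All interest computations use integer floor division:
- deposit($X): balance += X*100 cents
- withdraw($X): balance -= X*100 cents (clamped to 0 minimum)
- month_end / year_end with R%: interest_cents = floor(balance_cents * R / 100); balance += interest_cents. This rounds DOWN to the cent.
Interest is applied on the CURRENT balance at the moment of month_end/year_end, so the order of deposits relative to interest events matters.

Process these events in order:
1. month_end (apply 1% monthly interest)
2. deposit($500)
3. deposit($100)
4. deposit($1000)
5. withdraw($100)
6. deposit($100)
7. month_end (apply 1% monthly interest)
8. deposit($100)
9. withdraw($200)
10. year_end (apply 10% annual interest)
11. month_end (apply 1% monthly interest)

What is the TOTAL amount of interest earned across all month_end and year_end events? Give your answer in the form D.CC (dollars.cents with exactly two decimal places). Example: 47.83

Answer: 250.93

Derivation:
After 1 (month_end (apply 1% monthly interest)): balance=$505.00 total_interest=$5.00
After 2 (deposit($500)): balance=$1005.00 total_interest=$5.00
After 3 (deposit($100)): balance=$1105.00 total_interest=$5.00
After 4 (deposit($1000)): balance=$2105.00 total_interest=$5.00
After 5 (withdraw($100)): balance=$2005.00 total_interest=$5.00
After 6 (deposit($100)): balance=$2105.00 total_interest=$5.00
After 7 (month_end (apply 1% monthly interest)): balance=$2126.05 total_interest=$26.05
After 8 (deposit($100)): balance=$2226.05 total_interest=$26.05
After 9 (withdraw($200)): balance=$2026.05 total_interest=$26.05
After 10 (year_end (apply 10% annual interest)): balance=$2228.65 total_interest=$228.65
After 11 (month_end (apply 1% monthly interest)): balance=$2250.93 total_interest=$250.93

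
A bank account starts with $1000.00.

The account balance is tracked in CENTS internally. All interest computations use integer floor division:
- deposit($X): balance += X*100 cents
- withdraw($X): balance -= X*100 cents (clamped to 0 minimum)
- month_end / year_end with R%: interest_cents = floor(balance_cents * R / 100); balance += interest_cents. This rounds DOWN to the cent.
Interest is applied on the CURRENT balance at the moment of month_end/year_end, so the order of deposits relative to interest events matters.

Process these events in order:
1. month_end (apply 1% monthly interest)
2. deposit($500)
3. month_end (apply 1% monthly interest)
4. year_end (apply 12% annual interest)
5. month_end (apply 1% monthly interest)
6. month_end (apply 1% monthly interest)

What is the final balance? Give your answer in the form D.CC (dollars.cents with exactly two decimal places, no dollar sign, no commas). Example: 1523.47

Answer: 1742.44

Derivation:
After 1 (month_end (apply 1% monthly interest)): balance=$1010.00 total_interest=$10.00
After 2 (deposit($500)): balance=$1510.00 total_interest=$10.00
After 3 (month_end (apply 1% monthly interest)): balance=$1525.10 total_interest=$25.10
After 4 (year_end (apply 12% annual interest)): balance=$1708.11 total_interest=$208.11
After 5 (month_end (apply 1% monthly interest)): balance=$1725.19 total_interest=$225.19
After 6 (month_end (apply 1% monthly interest)): balance=$1742.44 total_interest=$242.44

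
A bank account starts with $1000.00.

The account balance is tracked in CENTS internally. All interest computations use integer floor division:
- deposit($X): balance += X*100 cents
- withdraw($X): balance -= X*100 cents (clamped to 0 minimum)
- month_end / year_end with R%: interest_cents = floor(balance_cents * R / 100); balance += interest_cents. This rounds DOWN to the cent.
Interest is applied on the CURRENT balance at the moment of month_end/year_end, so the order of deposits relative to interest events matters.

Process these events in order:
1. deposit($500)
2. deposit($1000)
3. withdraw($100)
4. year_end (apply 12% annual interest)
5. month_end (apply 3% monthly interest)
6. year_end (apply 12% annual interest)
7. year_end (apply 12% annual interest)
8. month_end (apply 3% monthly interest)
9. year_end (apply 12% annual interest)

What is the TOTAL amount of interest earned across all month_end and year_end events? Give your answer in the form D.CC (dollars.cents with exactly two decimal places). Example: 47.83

After 1 (deposit($500)): balance=$1500.00 total_interest=$0.00
After 2 (deposit($1000)): balance=$2500.00 total_interest=$0.00
After 3 (withdraw($100)): balance=$2400.00 total_interest=$0.00
After 4 (year_end (apply 12% annual interest)): balance=$2688.00 total_interest=$288.00
After 5 (month_end (apply 3% monthly interest)): balance=$2768.64 total_interest=$368.64
After 6 (year_end (apply 12% annual interest)): balance=$3100.87 total_interest=$700.87
After 7 (year_end (apply 12% annual interest)): balance=$3472.97 total_interest=$1072.97
After 8 (month_end (apply 3% monthly interest)): balance=$3577.15 total_interest=$1177.15
After 9 (year_end (apply 12% annual interest)): balance=$4006.40 total_interest=$1606.40

Answer: 1606.40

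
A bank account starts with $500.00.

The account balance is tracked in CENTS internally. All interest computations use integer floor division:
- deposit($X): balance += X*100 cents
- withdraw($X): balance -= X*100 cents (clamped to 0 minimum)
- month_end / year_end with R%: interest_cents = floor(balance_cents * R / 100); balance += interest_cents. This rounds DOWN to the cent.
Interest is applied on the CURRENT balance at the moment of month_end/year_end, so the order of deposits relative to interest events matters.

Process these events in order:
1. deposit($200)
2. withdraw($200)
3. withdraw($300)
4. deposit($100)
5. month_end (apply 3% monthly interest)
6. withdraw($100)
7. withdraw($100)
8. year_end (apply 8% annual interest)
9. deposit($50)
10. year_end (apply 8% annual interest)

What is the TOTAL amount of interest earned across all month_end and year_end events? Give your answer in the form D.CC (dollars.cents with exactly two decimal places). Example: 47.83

After 1 (deposit($200)): balance=$700.00 total_interest=$0.00
After 2 (withdraw($200)): balance=$500.00 total_interest=$0.00
After 3 (withdraw($300)): balance=$200.00 total_interest=$0.00
After 4 (deposit($100)): balance=$300.00 total_interest=$0.00
After 5 (month_end (apply 3% monthly interest)): balance=$309.00 total_interest=$9.00
After 6 (withdraw($100)): balance=$209.00 total_interest=$9.00
After 7 (withdraw($100)): balance=$109.00 total_interest=$9.00
After 8 (year_end (apply 8% annual interest)): balance=$117.72 total_interest=$17.72
After 9 (deposit($50)): balance=$167.72 total_interest=$17.72
After 10 (year_end (apply 8% annual interest)): balance=$181.13 total_interest=$31.13

Answer: 31.13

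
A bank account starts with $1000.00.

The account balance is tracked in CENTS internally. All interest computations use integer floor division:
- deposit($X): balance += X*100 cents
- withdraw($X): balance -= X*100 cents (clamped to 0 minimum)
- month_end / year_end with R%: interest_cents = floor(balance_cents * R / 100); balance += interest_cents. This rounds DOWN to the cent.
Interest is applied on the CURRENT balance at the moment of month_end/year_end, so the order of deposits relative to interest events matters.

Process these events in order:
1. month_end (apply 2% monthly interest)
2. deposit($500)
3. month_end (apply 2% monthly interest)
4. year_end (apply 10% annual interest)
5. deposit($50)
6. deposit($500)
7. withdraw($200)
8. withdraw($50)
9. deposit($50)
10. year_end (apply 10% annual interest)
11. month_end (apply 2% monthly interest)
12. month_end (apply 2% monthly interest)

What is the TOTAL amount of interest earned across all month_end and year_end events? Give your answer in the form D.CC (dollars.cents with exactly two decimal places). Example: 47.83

Answer: 502.31

Derivation:
After 1 (month_end (apply 2% monthly interest)): balance=$1020.00 total_interest=$20.00
After 2 (deposit($500)): balance=$1520.00 total_interest=$20.00
After 3 (month_end (apply 2% monthly interest)): balance=$1550.40 total_interest=$50.40
After 4 (year_end (apply 10% annual interest)): balance=$1705.44 total_interest=$205.44
After 5 (deposit($50)): balance=$1755.44 total_interest=$205.44
After 6 (deposit($500)): balance=$2255.44 total_interest=$205.44
After 7 (withdraw($200)): balance=$2055.44 total_interest=$205.44
After 8 (withdraw($50)): balance=$2005.44 total_interest=$205.44
After 9 (deposit($50)): balance=$2055.44 total_interest=$205.44
After 10 (year_end (apply 10% annual interest)): balance=$2260.98 total_interest=$410.98
After 11 (month_end (apply 2% monthly interest)): balance=$2306.19 total_interest=$456.19
After 12 (month_end (apply 2% monthly interest)): balance=$2352.31 total_interest=$502.31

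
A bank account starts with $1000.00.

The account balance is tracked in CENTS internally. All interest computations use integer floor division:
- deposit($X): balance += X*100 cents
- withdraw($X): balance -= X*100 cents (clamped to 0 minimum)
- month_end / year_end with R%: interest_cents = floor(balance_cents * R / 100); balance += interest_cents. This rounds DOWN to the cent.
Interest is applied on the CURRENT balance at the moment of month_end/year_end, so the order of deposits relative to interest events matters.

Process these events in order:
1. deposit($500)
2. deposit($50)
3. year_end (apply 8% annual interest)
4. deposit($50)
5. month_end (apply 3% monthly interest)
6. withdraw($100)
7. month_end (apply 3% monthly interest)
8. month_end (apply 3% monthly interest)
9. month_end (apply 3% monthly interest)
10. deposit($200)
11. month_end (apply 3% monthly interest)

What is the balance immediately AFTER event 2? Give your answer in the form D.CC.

After 1 (deposit($500)): balance=$1500.00 total_interest=$0.00
After 2 (deposit($50)): balance=$1550.00 total_interest=$0.00

Answer: 1550.00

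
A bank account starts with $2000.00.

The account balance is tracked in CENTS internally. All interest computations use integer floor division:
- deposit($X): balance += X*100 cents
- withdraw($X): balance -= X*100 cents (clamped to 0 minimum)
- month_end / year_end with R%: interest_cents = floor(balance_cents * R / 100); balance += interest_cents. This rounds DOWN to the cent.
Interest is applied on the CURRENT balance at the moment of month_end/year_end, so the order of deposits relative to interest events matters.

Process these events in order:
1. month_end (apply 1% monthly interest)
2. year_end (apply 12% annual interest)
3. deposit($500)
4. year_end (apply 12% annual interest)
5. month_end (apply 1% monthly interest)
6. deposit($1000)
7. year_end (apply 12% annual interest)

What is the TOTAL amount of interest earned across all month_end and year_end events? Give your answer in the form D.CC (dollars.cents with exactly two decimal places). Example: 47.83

After 1 (month_end (apply 1% monthly interest)): balance=$2020.00 total_interest=$20.00
After 2 (year_end (apply 12% annual interest)): balance=$2262.40 total_interest=$262.40
After 3 (deposit($500)): balance=$2762.40 total_interest=$262.40
After 4 (year_end (apply 12% annual interest)): balance=$3093.88 total_interest=$593.88
After 5 (month_end (apply 1% monthly interest)): balance=$3124.81 total_interest=$624.81
After 6 (deposit($1000)): balance=$4124.81 total_interest=$624.81
After 7 (year_end (apply 12% annual interest)): balance=$4619.78 total_interest=$1119.78

Answer: 1119.78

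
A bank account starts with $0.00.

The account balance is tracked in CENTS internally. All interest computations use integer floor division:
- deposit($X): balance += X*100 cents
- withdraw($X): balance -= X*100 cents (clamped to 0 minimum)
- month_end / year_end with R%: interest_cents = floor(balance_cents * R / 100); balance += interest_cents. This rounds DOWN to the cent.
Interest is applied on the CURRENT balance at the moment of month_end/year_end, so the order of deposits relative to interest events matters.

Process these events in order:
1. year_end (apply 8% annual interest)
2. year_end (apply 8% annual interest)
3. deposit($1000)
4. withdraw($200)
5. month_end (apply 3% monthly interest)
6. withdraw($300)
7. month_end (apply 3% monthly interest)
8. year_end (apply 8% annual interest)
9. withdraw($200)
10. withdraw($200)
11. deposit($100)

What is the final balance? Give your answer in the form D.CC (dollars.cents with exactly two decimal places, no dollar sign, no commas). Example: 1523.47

Answer: 282.89

Derivation:
After 1 (year_end (apply 8% annual interest)): balance=$0.00 total_interest=$0.00
After 2 (year_end (apply 8% annual interest)): balance=$0.00 total_interest=$0.00
After 3 (deposit($1000)): balance=$1000.00 total_interest=$0.00
After 4 (withdraw($200)): balance=$800.00 total_interest=$0.00
After 5 (month_end (apply 3% monthly interest)): balance=$824.00 total_interest=$24.00
After 6 (withdraw($300)): balance=$524.00 total_interest=$24.00
After 7 (month_end (apply 3% monthly interest)): balance=$539.72 total_interest=$39.72
After 8 (year_end (apply 8% annual interest)): balance=$582.89 total_interest=$82.89
After 9 (withdraw($200)): balance=$382.89 total_interest=$82.89
After 10 (withdraw($200)): balance=$182.89 total_interest=$82.89
After 11 (deposit($100)): balance=$282.89 total_interest=$82.89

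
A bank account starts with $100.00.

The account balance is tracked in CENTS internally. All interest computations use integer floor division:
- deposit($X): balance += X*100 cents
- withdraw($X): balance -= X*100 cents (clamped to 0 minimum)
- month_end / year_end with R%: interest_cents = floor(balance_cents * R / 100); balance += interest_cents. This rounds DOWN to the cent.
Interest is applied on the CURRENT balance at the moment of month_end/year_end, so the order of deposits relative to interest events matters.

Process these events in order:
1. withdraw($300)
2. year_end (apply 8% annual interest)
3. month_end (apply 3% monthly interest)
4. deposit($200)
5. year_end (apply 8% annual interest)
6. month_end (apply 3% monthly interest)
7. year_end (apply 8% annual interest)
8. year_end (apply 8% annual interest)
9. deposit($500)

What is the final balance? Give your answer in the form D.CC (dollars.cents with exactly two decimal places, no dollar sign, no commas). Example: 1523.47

Answer: 759.49

Derivation:
After 1 (withdraw($300)): balance=$0.00 total_interest=$0.00
After 2 (year_end (apply 8% annual interest)): balance=$0.00 total_interest=$0.00
After 3 (month_end (apply 3% monthly interest)): balance=$0.00 total_interest=$0.00
After 4 (deposit($200)): balance=$200.00 total_interest=$0.00
After 5 (year_end (apply 8% annual interest)): balance=$216.00 total_interest=$16.00
After 6 (month_end (apply 3% monthly interest)): balance=$222.48 total_interest=$22.48
After 7 (year_end (apply 8% annual interest)): balance=$240.27 total_interest=$40.27
After 8 (year_end (apply 8% annual interest)): balance=$259.49 total_interest=$59.49
After 9 (deposit($500)): balance=$759.49 total_interest=$59.49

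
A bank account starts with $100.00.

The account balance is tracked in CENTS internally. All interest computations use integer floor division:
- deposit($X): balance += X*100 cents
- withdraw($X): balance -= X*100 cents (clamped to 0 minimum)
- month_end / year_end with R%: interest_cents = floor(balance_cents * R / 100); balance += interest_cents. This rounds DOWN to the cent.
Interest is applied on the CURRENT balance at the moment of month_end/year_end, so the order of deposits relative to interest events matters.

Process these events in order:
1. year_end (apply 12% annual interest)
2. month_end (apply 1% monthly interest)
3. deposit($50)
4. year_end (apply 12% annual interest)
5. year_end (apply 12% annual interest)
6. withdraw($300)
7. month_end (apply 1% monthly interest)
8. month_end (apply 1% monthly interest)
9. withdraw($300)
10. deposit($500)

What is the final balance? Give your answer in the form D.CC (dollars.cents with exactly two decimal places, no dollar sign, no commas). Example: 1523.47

After 1 (year_end (apply 12% annual interest)): balance=$112.00 total_interest=$12.00
After 2 (month_end (apply 1% monthly interest)): balance=$113.12 total_interest=$13.12
After 3 (deposit($50)): balance=$163.12 total_interest=$13.12
After 4 (year_end (apply 12% annual interest)): balance=$182.69 total_interest=$32.69
After 5 (year_end (apply 12% annual interest)): balance=$204.61 total_interest=$54.61
After 6 (withdraw($300)): balance=$0.00 total_interest=$54.61
After 7 (month_end (apply 1% monthly interest)): balance=$0.00 total_interest=$54.61
After 8 (month_end (apply 1% monthly interest)): balance=$0.00 total_interest=$54.61
After 9 (withdraw($300)): balance=$0.00 total_interest=$54.61
After 10 (deposit($500)): balance=$500.00 total_interest=$54.61

Answer: 500.00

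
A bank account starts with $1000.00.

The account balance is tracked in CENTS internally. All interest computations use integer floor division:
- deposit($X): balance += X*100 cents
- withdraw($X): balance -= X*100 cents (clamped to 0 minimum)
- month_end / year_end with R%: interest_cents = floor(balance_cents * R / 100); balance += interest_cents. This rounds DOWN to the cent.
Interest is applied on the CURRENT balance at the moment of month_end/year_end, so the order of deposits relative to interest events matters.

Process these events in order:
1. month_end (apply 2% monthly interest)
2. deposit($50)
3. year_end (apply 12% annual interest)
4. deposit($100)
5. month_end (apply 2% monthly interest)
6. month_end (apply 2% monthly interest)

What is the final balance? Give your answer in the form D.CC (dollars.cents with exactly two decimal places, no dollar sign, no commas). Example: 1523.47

After 1 (month_end (apply 2% monthly interest)): balance=$1020.00 total_interest=$20.00
After 2 (deposit($50)): balance=$1070.00 total_interest=$20.00
After 3 (year_end (apply 12% annual interest)): balance=$1198.40 total_interest=$148.40
After 4 (deposit($100)): balance=$1298.40 total_interest=$148.40
After 5 (month_end (apply 2% monthly interest)): balance=$1324.36 total_interest=$174.36
After 6 (month_end (apply 2% monthly interest)): balance=$1350.84 total_interest=$200.84

Answer: 1350.84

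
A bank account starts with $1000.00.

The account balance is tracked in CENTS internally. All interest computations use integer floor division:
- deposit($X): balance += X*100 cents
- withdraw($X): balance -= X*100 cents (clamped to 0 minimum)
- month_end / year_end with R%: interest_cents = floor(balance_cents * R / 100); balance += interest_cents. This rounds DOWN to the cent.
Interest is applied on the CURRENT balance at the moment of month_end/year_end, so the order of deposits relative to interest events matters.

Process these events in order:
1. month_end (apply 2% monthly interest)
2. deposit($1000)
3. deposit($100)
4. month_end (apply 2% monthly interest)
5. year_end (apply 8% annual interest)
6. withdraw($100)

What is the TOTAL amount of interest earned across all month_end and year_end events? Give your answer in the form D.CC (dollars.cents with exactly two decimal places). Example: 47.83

Answer: 235.39

Derivation:
After 1 (month_end (apply 2% monthly interest)): balance=$1020.00 total_interest=$20.00
After 2 (deposit($1000)): balance=$2020.00 total_interest=$20.00
After 3 (deposit($100)): balance=$2120.00 total_interest=$20.00
After 4 (month_end (apply 2% monthly interest)): balance=$2162.40 total_interest=$62.40
After 5 (year_end (apply 8% annual interest)): balance=$2335.39 total_interest=$235.39
After 6 (withdraw($100)): balance=$2235.39 total_interest=$235.39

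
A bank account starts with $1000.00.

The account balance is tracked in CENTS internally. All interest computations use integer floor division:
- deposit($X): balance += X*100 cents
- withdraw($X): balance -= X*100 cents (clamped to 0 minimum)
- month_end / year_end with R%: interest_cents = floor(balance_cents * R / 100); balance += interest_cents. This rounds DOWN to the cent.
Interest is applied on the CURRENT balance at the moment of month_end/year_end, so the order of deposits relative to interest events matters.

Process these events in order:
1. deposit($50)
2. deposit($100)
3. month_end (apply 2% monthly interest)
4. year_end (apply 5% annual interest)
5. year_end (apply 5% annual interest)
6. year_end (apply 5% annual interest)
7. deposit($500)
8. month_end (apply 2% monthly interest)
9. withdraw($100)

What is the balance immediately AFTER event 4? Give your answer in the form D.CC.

After 1 (deposit($50)): balance=$1050.00 total_interest=$0.00
After 2 (deposit($100)): balance=$1150.00 total_interest=$0.00
After 3 (month_end (apply 2% monthly interest)): balance=$1173.00 total_interest=$23.00
After 4 (year_end (apply 5% annual interest)): balance=$1231.65 total_interest=$81.65

Answer: 1231.65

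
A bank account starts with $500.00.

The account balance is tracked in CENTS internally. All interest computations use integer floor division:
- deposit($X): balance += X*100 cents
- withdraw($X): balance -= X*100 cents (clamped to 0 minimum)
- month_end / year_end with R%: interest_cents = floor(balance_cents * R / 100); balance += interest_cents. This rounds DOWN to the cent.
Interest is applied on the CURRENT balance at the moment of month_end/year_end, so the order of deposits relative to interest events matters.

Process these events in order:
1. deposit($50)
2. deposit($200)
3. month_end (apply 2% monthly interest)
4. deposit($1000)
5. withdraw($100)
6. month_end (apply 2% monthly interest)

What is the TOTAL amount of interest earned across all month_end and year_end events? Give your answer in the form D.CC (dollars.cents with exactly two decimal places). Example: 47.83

After 1 (deposit($50)): balance=$550.00 total_interest=$0.00
After 2 (deposit($200)): balance=$750.00 total_interest=$0.00
After 3 (month_end (apply 2% monthly interest)): balance=$765.00 total_interest=$15.00
After 4 (deposit($1000)): balance=$1765.00 total_interest=$15.00
After 5 (withdraw($100)): balance=$1665.00 total_interest=$15.00
After 6 (month_end (apply 2% monthly interest)): balance=$1698.30 total_interest=$48.30

Answer: 48.30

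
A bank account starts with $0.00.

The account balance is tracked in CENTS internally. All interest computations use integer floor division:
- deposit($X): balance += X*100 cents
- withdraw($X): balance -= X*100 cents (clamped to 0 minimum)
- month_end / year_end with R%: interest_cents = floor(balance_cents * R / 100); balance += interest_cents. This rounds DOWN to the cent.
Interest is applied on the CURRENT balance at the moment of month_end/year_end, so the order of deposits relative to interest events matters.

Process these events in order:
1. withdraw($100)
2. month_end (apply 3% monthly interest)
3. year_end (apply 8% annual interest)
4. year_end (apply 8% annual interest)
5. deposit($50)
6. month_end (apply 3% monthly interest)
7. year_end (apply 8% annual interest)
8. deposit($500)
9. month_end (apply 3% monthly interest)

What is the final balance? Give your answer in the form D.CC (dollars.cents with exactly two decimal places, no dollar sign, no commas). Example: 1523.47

After 1 (withdraw($100)): balance=$0.00 total_interest=$0.00
After 2 (month_end (apply 3% monthly interest)): balance=$0.00 total_interest=$0.00
After 3 (year_end (apply 8% annual interest)): balance=$0.00 total_interest=$0.00
After 4 (year_end (apply 8% annual interest)): balance=$0.00 total_interest=$0.00
After 5 (deposit($50)): balance=$50.00 total_interest=$0.00
After 6 (month_end (apply 3% monthly interest)): balance=$51.50 total_interest=$1.50
After 7 (year_end (apply 8% annual interest)): balance=$55.62 total_interest=$5.62
After 8 (deposit($500)): balance=$555.62 total_interest=$5.62
After 9 (month_end (apply 3% monthly interest)): balance=$572.28 total_interest=$22.28

Answer: 572.28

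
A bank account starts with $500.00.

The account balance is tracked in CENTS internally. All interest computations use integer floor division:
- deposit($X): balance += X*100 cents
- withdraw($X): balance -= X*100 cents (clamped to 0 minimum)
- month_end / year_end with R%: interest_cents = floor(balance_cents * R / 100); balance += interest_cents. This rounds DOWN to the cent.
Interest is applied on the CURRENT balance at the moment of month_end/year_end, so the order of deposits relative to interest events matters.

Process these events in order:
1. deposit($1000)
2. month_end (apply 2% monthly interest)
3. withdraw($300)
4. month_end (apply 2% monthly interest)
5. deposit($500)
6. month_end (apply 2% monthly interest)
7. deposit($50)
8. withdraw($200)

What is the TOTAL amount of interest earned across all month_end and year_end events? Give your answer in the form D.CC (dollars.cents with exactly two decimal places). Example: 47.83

Answer: 89.69

Derivation:
After 1 (deposit($1000)): balance=$1500.00 total_interest=$0.00
After 2 (month_end (apply 2% monthly interest)): balance=$1530.00 total_interest=$30.00
After 3 (withdraw($300)): balance=$1230.00 total_interest=$30.00
After 4 (month_end (apply 2% monthly interest)): balance=$1254.60 total_interest=$54.60
After 5 (deposit($500)): balance=$1754.60 total_interest=$54.60
After 6 (month_end (apply 2% monthly interest)): balance=$1789.69 total_interest=$89.69
After 7 (deposit($50)): balance=$1839.69 total_interest=$89.69
After 8 (withdraw($200)): balance=$1639.69 total_interest=$89.69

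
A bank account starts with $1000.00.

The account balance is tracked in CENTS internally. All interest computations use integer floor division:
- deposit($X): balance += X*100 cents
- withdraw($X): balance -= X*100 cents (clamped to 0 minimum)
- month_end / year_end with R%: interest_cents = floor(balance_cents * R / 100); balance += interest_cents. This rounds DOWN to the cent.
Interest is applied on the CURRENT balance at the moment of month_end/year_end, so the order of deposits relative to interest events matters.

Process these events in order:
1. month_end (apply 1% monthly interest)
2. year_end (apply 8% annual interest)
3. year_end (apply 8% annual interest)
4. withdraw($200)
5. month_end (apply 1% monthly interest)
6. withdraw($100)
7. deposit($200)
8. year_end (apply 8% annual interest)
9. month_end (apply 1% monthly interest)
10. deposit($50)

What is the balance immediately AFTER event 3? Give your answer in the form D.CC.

After 1 (month_end (apply 1% monthly interest)): balance=$1010.00 total_interest=$10.00
After 2 (year_end (apply 8% annual interest)): balance=$1090.80 total_interest=$90.80
After 3 (year_end (apply 8% annual interest)): balance=$1178.06 total_interest=$178.06

Answer: 1178.06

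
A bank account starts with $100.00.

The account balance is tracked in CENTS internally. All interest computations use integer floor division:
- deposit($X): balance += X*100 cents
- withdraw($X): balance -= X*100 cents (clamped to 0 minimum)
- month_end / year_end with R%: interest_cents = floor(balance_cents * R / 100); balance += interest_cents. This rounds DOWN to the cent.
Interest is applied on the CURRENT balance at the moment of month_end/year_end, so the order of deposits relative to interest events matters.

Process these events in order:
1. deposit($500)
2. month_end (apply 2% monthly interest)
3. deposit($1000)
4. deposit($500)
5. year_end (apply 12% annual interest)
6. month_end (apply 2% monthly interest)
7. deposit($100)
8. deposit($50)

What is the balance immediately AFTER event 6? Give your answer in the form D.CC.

After 1 (deposit($500)): balance=$600.00 total_interest=$0.00
After 2 (month_end (apply 2% monthly interest)): balance=$612.00 total_interest=$12.00
After 3 (deposit($1000)): balance=$1612.00 total_interest=$12.00
After 4 (deposit($500)): balance=$2112.00 total_interest=$12.00
After 5 (year_end (apply 12% annual interest)): balance=$2365.44 total_interest=$265.44
After 6 (month_end (apply 2% monthly interest)): balance=$2412.74 total_interest=$312.74

Answer: 2412.74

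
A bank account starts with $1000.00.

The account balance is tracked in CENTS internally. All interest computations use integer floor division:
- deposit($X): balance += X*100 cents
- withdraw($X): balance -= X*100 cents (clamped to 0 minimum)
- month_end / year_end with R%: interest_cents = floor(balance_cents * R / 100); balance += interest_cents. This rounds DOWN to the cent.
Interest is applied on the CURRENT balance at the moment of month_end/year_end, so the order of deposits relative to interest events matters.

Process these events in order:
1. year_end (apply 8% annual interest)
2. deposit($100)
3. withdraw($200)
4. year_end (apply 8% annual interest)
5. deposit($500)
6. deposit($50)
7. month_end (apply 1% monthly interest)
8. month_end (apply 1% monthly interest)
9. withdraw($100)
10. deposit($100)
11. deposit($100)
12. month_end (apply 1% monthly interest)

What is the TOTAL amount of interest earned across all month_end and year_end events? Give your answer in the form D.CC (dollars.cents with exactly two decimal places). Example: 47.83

After 1 (year_end (apply 8% annual interest)): balance=$1080.00 total_interest=$80.00
After 2 (deposit($100)): balance=$1180.00 total_interest=$80.00
After 3 (withdraw($200)): balance=$980.00 total_interest=$80.00
After 4 (year_end (apply 8% annual interest)): balance=$1058.40 total_interest=$158.40
After 5 (deposit($500)): balance=$1558.40 total_interest=$158.40
After 6 (deposit($50)): balance=$1608.40 total_interest=$158.40
After 7 (month_end (apply 1% monthly interest)): balance=$1624.48 total_interest=$174.48
After 8 (month_end (apply 1% monthly interest)): balance=$1640.72 total_interest=$190.72
After 9 (withdraw($100)): balance=$1540.72 total_interest=$190.72
After 10 (deposit($100)): balance=$1640.72 total_interest=$190.72
After 11 (deposit($100)): balance=$1740.72 total_interest=$190.72
After 12 (month_end (apply 1% monthly interest)): balance=$1758.12 total_interest=$208.12

Answer: 208.12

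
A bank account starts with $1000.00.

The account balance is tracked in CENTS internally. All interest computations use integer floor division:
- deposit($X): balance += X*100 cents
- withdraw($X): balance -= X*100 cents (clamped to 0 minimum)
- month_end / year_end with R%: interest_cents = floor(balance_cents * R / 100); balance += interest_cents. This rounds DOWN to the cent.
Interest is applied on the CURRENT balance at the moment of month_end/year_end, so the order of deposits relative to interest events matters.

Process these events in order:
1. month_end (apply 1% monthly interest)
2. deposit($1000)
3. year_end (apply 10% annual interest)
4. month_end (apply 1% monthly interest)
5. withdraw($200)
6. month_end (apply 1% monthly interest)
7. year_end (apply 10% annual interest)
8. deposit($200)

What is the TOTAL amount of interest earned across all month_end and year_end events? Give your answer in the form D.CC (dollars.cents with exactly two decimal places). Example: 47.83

After 1 (month_end (apply 1% monthly interest)): balance=$1010.00 total_interest=$10.00
After 2 (deposit($1000)): balance=$2010.00 total_interest=$10.00
After 3 (year_end (apply 10% annual interest)): balance=$2211.00 total_interest=$211.00
After 4 (month_end (apply 1% monthly interest)): balance=$2233.11 total_interest=$233.11
After 5 (withdraw($200)): balance=$2033.11 total_interest=$233.11
After 6 (month_end (apply 1% monthly interest)): balance=$2053.44 total_interest=$253.44
After 7 (year_end (apply 10% annual interest)): balance=$2258.78 total_interest=$458.78
After 8 (deposit($200)): balance=$2458.78 total_interest=$458.78

Answer: 458.78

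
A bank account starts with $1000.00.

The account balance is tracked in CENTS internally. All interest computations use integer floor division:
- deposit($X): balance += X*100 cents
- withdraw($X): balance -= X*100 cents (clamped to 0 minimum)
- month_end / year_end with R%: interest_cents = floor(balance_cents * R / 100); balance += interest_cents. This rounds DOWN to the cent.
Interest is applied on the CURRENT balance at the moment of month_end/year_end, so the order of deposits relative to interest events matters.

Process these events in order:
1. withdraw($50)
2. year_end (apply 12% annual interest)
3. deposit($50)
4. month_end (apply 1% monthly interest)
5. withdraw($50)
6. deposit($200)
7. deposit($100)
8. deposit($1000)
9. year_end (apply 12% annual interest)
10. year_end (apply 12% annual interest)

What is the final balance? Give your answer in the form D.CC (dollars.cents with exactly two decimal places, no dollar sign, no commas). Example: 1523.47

Answer: 2979.36

Derivation:
After 1 (withdraw($50)): balance=$950.00 total_interest=$0.00
After 2 (year_end (apply 12% annual interest)): balance=$1064.00 total_interest=$114.00
After 3 (deposit($50)): balance=$1114.00 total_interest=$114.00
After 4 (month_end (apply 1% monthly interest)): balance=$1125.14 total_interest=$125.14
After 5 (withdraw($50)): balance=$1075.14 total_interest=$125.14
After 6 (deposit($200)): balance=$1275.14 total_interest=$125.14
After 7 (deposit($100)): balance=$1375.14 total_interest=$125.14
After 8 (deposit($1000)): balance=$2375.14 total_interest=$125.14
After 9 (year_end (apply 12% annual interest)): balance=$2660.15 total_interest=$410.15
After 10 (year_end (apply 12% annual interest)): balance=$2979.36 total_interest=$729.36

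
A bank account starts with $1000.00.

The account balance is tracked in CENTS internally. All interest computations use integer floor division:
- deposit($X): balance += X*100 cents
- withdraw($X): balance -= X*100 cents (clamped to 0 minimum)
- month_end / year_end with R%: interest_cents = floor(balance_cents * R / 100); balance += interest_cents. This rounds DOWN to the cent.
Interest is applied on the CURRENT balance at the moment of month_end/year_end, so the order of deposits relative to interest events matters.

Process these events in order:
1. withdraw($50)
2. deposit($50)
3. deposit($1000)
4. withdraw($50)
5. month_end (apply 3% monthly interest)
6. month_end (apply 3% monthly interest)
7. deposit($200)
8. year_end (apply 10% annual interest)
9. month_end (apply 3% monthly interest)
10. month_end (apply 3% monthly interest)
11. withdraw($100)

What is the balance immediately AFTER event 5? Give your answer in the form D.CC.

After 1 (withdraw($50)): balance=$950.00 total_interest=$0.00
After 2 (deposit($50)): balance=$1000.00 total_interest=$0.00
After 3 (deposit($1000)): balance=$2000.00 total_interest=$0.00
After 4 (withdraw($50)): balance=$1950.00 total_interest=$0.00
After 5 (month_end (apply 3% monthly interest)): balance=$2008.50 total_interest=$58.50

Answer: 2008.50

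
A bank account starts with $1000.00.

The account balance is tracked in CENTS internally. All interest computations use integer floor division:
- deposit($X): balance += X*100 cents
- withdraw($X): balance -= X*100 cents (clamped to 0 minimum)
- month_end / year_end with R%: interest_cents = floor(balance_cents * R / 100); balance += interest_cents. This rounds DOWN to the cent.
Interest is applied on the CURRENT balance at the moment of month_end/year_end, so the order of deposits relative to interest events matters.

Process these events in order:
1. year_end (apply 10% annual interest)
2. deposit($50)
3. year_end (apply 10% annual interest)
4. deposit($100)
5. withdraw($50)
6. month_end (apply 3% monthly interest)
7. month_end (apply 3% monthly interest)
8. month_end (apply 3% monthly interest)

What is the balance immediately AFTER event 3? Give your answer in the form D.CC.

After 1 (year_end (apply 10% annual interest)): balance=$1100.00 total_interest=$100.00
After 2 (deposit($50)): balance=$1150.00 total_interest=$100.00
After 3 (year_end (apply 10% annual interest)): balance=$1265.00 total_interest=$215.00

Answer: 1265.00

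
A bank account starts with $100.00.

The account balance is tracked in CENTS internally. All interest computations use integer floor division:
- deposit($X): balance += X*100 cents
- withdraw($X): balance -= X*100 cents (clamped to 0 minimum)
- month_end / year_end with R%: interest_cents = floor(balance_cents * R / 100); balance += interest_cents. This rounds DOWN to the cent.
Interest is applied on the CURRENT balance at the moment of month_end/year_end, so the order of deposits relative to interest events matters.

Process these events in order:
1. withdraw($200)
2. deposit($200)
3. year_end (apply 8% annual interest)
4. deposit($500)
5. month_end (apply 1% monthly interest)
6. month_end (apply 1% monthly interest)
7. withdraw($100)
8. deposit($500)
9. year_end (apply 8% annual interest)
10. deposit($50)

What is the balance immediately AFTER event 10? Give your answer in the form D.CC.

Answer: 1270.82

Derivation:
After 1 (withdraw($200)): balance=$0.00 total_interest=$0.00
After 2 (deposit($200)): balance=$200.00 total_interest=$0.00
After 3 (year_end (apply 8% annual interest)): balance=$216.00 total_interest=$16.00
After 4 (deposit($500)): balance=$716.00 total_interest=$16.00
After 5 (month_end (apply 1% monthly interest)): balance=$723.16 total_interest=$23.16
After 6 (month_end (apply 1% monthly interest)): balance=$730.39 total_interest=$30.39
After 7 (withdraw($100)): balance=$630.39 total_interest=$30.39
After 8 (deposit($500)): balance=$1130.39 total_interest=$30.39
After 9 (year_end (apply 8% annual interest)): balance=$1220.82 total_interest=$120.82
After 10 (deposit($50)): balance=$1270.82 total_interest=$120.82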